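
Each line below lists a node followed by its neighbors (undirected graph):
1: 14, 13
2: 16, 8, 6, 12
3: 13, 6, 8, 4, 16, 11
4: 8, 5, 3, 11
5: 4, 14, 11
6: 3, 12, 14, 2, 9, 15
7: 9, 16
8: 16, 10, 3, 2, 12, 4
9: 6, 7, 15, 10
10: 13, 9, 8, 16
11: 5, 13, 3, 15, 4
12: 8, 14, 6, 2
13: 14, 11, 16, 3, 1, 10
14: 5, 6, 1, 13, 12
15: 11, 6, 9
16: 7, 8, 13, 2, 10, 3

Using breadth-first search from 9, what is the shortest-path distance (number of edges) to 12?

2

Level 0: 9
Level 1: 6, 7, 10, 15
Level 2: 2, 3, 8, 11, 12, 13, 14, 16
Level 3: 1, 4, 5
12 first appears at level 2.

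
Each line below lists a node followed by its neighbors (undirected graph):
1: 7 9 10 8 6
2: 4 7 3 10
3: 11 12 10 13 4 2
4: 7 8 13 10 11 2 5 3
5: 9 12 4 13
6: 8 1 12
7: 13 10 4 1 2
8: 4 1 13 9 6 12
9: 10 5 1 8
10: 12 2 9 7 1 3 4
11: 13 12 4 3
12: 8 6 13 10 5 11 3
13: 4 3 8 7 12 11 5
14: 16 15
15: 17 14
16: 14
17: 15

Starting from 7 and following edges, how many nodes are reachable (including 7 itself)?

13

BFS from 7 visits: 7, 13, 10, 4, 1, 2, 3, 8, 12, 11, 5, 9, 6
Reachable nodes: 13 of 17 total.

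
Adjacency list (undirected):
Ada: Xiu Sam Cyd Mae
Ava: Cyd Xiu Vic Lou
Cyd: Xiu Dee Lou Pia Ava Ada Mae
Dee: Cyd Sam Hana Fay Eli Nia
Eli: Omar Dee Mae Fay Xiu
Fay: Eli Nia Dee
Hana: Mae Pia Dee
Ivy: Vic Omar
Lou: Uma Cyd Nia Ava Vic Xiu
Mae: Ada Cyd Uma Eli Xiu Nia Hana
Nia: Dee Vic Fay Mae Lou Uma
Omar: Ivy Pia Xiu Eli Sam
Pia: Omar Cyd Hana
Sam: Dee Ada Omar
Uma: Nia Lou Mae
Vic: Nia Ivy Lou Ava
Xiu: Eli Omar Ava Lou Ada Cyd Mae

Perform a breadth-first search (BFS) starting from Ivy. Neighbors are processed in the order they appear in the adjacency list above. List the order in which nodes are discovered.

Visit Ivy; enqueue Vic, Omar → queue [Vic, Omar]
Visit Vic; enqueue Nia, Lou, Ava → queue [Omar, Nia, Lou, Ava]
Visit Omar; enqueue Pia, Xiu, Eli, Sam → queue [Nia, Lou, Ava, Pia, Xiu, Eli, Sam]
Visit Nia; enqueue Dee, Fay, Mae, Uma → queue [Lou, Ava, Pia, Xiu, Eli, Sam, Dee, Fay, Mae, Uma]
Visit Lou; enqueue Cyd → queue [Ava, Pia, Xiu, Eli, Sam, Dee, Fay, Mae, Uma, Cyd]
Visit Ava → queue [Pia, Xiu, Eli, Sam, Dee, Fay, Mae, Uma, Cyd]
Visit Pia; enqueue Hana → queue [Xiu, Eli, Sam, Dee, Fay, Mae, Uma, Cyd, Hana]
Visit Xiu; enqueue Ada → queue [Eli, Sam, Dee, Fay, Mae, Uma, Cyd, Hana, Ada]
Visit Eli → queue [Sam, Dee, Fay, Mae, Uma, Cyd, Hana, Ada]
Visit Sam → queue [Dee, Fay, Mae, Uma, Cyd, Hana, Ada]
Visit Dee → queue [Fay, Mae, Uma, Cyd, Hana, Ada]
Visit Fay → queue [Mae, Uma, Cyd, Hana, Ada]
Visit Mae → queue [Uma, Cyd, Hana, Ada]
Visit Uma → queue [Cyd, Hana, Ada]
Visit Cyd → queue [Hana, Ada]
Visit Hana → queue [Ada]
Visit Ada → queue []

Ivy, Vic, Omar, Nia, Lou, Ava, Pia, Xiu, Eli, Sam, Dee, Fay, Mae, Uma, Cyd, Hana, Ada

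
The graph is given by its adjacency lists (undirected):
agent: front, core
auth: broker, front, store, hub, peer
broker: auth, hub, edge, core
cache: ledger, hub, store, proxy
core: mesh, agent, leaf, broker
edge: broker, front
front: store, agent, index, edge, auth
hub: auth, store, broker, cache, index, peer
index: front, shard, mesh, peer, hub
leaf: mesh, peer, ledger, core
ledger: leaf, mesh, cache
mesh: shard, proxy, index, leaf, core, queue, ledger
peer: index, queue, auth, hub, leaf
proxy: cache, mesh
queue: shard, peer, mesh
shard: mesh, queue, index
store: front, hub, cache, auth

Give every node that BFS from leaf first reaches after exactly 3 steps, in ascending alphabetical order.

Level 0: leaf
Level 1: core, ledger, mesh, peer
Level 2: agent, auth, broker, cache, hub, index, proxy, queue, shard
Level 3: edge, front, store

edge, front, store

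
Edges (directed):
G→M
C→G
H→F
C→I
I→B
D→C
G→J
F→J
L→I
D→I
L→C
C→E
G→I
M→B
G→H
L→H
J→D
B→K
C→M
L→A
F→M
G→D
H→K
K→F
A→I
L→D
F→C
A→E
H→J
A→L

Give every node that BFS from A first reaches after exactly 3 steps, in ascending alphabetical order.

F, G, J, K, M

Level 0: A
Level 1: E, I, L
Level 2: B, C, D, H
Level 3: F, G, J, K, M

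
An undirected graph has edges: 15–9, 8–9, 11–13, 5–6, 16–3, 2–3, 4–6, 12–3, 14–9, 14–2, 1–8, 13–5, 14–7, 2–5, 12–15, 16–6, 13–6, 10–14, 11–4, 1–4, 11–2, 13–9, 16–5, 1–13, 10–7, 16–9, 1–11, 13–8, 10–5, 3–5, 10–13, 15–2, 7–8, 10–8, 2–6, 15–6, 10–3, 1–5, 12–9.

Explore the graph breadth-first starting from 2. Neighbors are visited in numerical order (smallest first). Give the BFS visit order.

2, 3, 5, 6, 11, 14, 15, 10, 12, 16, 1, 13, 4, 7, 9, 8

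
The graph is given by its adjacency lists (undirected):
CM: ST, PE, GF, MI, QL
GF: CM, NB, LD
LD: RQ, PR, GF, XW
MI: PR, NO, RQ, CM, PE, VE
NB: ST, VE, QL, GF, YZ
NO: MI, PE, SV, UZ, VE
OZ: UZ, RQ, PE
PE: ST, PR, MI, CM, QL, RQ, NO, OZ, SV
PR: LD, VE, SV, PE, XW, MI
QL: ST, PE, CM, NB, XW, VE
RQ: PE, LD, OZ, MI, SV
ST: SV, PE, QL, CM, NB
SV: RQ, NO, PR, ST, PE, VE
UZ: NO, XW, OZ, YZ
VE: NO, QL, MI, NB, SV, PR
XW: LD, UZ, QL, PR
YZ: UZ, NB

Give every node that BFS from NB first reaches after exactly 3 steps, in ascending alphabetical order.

OZ, RQ

Level 0: NB
Level 1: GF, QL, ST, VE, YZ
Level 2: CM, LD, MI, NO, PE, PR, SV, UZ, XW
Level 3: OZ, RQ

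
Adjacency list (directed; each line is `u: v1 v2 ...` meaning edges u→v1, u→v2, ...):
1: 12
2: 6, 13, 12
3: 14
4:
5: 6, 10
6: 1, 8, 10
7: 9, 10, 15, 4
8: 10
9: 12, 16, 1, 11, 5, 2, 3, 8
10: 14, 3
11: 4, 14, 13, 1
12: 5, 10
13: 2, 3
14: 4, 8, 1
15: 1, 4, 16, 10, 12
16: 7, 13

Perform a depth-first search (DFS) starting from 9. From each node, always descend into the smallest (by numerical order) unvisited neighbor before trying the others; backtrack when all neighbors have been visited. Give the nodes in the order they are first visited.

Visit 9
9 → 1
1 → 12
12 → 5
5 → 6
6 → 8
8 → 10
10 → 3
3 → 14
14 → 4
9 → 2
2 → 13
9 → 11
9 → 16
16 → 7
7 → 15

9, 1, 12, 5, 6, 8, 10, 3, 14, 4, 2, 13, 11, 16, 7, 15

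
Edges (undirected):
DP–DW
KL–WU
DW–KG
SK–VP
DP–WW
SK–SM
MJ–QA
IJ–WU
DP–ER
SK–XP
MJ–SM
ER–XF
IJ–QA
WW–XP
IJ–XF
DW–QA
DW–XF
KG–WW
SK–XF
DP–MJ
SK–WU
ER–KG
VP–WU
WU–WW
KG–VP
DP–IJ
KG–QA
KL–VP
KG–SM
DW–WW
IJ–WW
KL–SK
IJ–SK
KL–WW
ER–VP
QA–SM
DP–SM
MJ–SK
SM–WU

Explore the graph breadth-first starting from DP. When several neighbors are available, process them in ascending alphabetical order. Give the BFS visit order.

DP, DW, ER, IJ, MJ, SM, WW, KG, QA, XF, VP, SK, WU, KL, XP

Visit DP; enqueue DW, ER, IJ, MJ, SM, WW → queue [DW, ER, IJ, MJ, SM, WW]
Visit DW; enqueue KG, QA, XF → queue [ER, IJ, MJ, SM, WW, KG, QA, XF]
Visit ER; enqueue VP → queue [IJ, MJ, SM, WW, KG, QA, XF, VP]
Visit IJ; enqueue SK, WU → queue [MJ, SM, WW, KG, QA, XF, VP, SK, WU]
Visit MJ → queue [SM, WW, KG, QA, XF, VP, SK, WU]
Visit SM → queue [WW, KG, QA, XF, VP, SK, WU]
Visit WW; enqueue KL, XP → queue [KG, QA, XF, VP, SK, WU, KL, XP]
Visit KG → queue [QA, XF, VP, SK, WU, KL, XP]
Visit QA → queue [XF, VP, SK, WU, KL, XP]
Visit XF → queue [VP, SK, WU, KL, XP]
Visit VP → queue [SK, WU, KL, XP]
Visit SK → queue [WU, KL, XP]
Visit WU → queue [KL, XP]
Visit KL → queue [XP]
Visit XP → queue []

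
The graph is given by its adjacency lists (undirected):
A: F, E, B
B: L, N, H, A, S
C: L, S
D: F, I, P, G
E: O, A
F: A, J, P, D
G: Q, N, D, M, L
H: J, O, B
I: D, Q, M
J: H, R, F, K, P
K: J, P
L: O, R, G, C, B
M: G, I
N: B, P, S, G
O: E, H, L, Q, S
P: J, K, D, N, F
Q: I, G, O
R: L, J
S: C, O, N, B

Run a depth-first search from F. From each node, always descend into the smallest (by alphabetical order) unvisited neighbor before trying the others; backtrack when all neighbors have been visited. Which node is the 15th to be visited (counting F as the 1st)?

E

Visit F
F → A
A → B
B → H
H → J
J → K
K → P
P → D
D → G
G → L
L → C
C → S
S → N
S → O
O → E
O → Q
Q → I
I → M
L → R

Visit order: F, A, B, H, J, K, P, D, G, L, C, S, N, O, E, Q, I, M, R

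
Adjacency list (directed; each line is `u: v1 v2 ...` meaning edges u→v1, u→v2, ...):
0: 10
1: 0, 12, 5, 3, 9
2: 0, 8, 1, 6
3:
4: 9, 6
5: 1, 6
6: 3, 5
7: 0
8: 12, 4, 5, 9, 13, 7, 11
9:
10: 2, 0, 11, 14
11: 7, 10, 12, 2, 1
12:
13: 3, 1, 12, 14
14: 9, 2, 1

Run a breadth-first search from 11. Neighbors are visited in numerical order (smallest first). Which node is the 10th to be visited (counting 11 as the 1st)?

9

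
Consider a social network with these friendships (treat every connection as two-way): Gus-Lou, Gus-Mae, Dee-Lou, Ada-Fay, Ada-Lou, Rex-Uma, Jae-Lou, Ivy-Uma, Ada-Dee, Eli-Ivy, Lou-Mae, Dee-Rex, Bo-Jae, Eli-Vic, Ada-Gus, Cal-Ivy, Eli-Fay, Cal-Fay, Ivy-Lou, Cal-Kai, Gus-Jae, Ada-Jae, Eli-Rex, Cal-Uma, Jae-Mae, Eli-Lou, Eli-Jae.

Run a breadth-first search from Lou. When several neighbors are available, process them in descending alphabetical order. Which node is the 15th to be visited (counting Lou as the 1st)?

Visit Lou; enqueue Mae, Jae, Ivy, Gus, Eli, Dee, Ada → queue [Mae, Jae, Ivy, Gus, Eli, Dee, Ada]
Visit Mae → queue [Jae, Ivy, Gus, Eli, Dee, Ada]
Visit Jae; enqueue Bo → queue [Ivy, Gus, Eli, Dee, Ada, Bo]
Visit Ivy; enqueue Uma, Cal → queue [Gus, Eli, Dee, Ada, Bo, Uma, Cal]
Visit Gus → queue [Eli, Dee, Ada, Bo, Uma, Cal]
Visit Eli; enqueue Vic, Rex, Fay → queue [Dee, Ada, Bo, Uma, Cal, Vic, Rex, Fay]
Visit Dee → queue [Ada, Bo, Uma, Cal, Vic, Rex, Fay]
Visit Ada → queue [Bo, Uma, Cal, Vic, Rex, Fay]
Visit Bo → queue [Uma, Cal, Vic, Rex, Fay]
Visit Uma → queue [Cal, Vic, Rex, Fay]
Visit Cal; enqueue Kai → queue [Vic, Rex, Fay, Kai]
Visit Vic → queue [Rex, Fay, Kai]
Visit Rex → queue [Fay, Kai]
Visit Fay → queue [Kai]
Visit Kai → queue []

Visit order: Lou, Mae, Jae, Ivy, Gus, Eli, Dee, Ada, Bo, Uma, Cal, Vic, Rex, Fay, Kai

Kai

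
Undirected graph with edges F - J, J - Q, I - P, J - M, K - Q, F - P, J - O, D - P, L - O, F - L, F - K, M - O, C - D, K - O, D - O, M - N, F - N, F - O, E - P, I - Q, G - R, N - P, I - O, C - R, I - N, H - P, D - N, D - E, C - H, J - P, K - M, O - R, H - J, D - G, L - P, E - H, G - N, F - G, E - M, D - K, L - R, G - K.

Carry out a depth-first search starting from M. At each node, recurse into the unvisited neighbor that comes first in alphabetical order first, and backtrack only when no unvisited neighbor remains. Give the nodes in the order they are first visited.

Visit M
M → E
E → D
D → C
C → H
H → J
J → F
F → G
G → K
K → O
O → I
I → N
N → P
P → L
L → R
I → Q

M → E → D → C → H → J → F → G → K → O → I → N → P → L → R → Q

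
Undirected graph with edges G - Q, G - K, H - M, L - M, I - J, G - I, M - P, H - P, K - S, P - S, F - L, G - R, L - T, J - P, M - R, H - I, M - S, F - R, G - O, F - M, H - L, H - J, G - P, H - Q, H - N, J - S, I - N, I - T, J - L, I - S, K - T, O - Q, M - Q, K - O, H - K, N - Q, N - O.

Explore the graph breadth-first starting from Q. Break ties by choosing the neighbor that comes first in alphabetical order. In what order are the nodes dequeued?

Q → G → H → M → N → O → I → K → P → R → J → L → F → S → T

Visit Q; enqueue G, H, M, N, O → queue [G, H, M, N, O]
Visit G; enqueue I, K, P, R → queue [H, M, N, O, I, K, P, R]
Visit H; enqueue J, L → queue [M, N, O, I, K, P, R, J, L]
Visit M; enqueue F, S → queue [N, O, I, K, P, R, J, L, F, S]
Visit N → queue [O, I, K, P, R, J, L, F, S]
Visit O → queue [I, K, P, R, J, L, F, S]
Visit I; enqueue T → queue [K, P, R, J, L, F, S, T]
Visit K → queue [P, R, J, L, F, S, T]
Visit P → queue [R, J, L, F, S, T]
Visit R → queue [J, L, F, S, T]
Visit J → queue [L, F, S, T]
Visit L → queue [F, S, T]
Visit F → queue [S, T]
Visit S → queue [T]
Visit T → queue []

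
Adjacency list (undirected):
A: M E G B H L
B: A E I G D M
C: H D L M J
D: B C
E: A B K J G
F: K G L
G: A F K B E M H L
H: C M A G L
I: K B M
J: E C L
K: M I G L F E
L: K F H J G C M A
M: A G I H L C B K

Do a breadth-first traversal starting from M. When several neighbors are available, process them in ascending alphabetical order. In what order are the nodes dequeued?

Visit M; enqueue A, B, C, G, H, I, K, L → queue [A, B, C, G, H, I, K, L]
Visit A; enqueue E → queue [B, C, G, H, I, K, L, E]
Visit B; enqueue D → queue [C, G, H, I, K, L, E, D]
Visit C; enqueue J → queue [G, H, I, K, L, E, D, J]
Visit G; enqueue F → queue [H, I, K, L, E, D, J, F]
Visit H → queue [I, K, L, E, D, J, F]
Visit I → queue [K, L, E, D, J, F]
Visit K → queue [L, E, D, J, F]
Visit L → queue [E, D, J, F]
Visit E → queue [D, J, F]
Visit D → queue [J, F]
Visit J → queue [F]
Visit F → queue []

M -> A -> B -> C -> G -> H -> I -> K -> L -> E -> D -> J -> F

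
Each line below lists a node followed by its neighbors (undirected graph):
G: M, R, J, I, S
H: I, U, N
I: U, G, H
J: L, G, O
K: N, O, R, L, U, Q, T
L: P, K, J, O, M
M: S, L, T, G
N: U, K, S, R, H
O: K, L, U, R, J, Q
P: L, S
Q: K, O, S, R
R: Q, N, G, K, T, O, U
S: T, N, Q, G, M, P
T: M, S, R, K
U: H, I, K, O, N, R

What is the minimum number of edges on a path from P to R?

3

Level 0: P
Level 1: L, S
Level 2: G, J, K, M, N, O, Q, T
Level 3: H, I, R, U
R first appears at level 3.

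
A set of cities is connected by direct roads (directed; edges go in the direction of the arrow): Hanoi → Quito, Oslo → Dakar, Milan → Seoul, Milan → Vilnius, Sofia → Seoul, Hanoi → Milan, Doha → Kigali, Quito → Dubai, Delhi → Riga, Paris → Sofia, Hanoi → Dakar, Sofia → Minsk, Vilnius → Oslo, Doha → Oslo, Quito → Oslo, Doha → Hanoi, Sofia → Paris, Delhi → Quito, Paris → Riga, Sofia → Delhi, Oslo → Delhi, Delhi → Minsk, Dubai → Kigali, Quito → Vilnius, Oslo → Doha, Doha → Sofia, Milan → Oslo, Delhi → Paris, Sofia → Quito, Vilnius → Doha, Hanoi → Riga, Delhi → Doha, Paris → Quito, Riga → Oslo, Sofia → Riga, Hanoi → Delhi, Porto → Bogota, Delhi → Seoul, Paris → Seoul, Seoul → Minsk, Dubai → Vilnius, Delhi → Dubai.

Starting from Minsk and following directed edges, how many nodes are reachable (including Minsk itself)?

BFS from Minsk visits: Minsk
Reachable nodes: 1 of 17 total.

1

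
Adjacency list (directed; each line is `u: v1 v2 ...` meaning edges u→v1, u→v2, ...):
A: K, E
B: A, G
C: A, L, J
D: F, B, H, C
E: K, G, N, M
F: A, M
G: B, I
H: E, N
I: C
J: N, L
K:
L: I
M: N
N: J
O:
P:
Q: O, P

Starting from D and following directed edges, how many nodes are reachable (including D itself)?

BFS from D visits: D, B, C, F, H, A, G, J, L, M, E, N, K, I
Reachable nodes: 14 of 17 total.

14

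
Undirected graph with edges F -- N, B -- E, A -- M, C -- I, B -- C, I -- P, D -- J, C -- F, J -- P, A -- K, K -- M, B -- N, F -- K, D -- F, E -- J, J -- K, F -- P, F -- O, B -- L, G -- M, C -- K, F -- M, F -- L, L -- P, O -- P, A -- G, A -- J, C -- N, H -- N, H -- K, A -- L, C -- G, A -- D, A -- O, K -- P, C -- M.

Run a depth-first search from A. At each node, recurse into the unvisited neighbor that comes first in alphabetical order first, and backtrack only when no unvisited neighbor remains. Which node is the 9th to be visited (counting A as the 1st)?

Visit A
A → D
D → F
F → C
C → B
B → E
E → J
J → K
K → H
H → N
K → M
M → G
K → P
P → I
P → L
P → O

Visit order: A, D, F, C, B, E, J, K, H, N, M, G, P, I, L, O

H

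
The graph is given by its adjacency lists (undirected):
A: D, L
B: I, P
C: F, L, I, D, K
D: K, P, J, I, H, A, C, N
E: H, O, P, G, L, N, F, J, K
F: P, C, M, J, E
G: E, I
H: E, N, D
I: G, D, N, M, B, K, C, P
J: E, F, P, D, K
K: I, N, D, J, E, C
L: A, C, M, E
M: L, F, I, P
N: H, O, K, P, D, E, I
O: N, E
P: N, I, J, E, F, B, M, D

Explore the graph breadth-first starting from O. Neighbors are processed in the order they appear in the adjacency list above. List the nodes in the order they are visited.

Visit O; enqueue N, E → queue [N, E]
Visit N; enqueue H, K, P, D, I → queue [E, H, K, P, D, I]
Visit E; enqueue G, L, F, J → queue [H, K, P, D, I, G, L, F, J]
Visit H → queue [K, P, D, I, G, L, F, J]
Visit K; enqueue C → queue [P, D, I, G, L, F, J, C]
Visit P; enqueue B, M → queue [D, I, G, L, F, J, C, B, M]
Visit D; enqueue A → queue [I, G, L, F, J, C, B, M, A]
Visit I → queue [G, L, F, J, C, B, M, A]
Visit G → queue [L, F, J, C, B, M, A]
Visit L → queue [F, J, C, B, M, A]
Visit F → queue [J, C, B, M, A]
Visit J → queue [C, B, M, A]
Visit C → queue [B, M, A]
Visit B → queue [M, A]
Visit M → queue [A]
Visit A → queue []

O -> N -> E -> H -> K -> P -> D -> I -> G -> L -> F -> J -> C -> B -> M -> A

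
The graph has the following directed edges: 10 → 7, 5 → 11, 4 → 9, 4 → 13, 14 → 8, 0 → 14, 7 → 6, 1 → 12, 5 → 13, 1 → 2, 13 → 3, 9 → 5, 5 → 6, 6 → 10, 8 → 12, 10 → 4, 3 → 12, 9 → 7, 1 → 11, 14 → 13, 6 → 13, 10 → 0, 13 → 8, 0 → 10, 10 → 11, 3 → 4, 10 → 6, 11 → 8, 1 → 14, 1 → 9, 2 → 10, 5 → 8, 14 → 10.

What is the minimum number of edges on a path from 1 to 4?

Level 0: 1
Level 1: 2, 9, 11, 12, 14
Level 2: 5, 7, 8, 10, 13
Level 3: 0, 3, 4, 6
4 first appears at level 3.

3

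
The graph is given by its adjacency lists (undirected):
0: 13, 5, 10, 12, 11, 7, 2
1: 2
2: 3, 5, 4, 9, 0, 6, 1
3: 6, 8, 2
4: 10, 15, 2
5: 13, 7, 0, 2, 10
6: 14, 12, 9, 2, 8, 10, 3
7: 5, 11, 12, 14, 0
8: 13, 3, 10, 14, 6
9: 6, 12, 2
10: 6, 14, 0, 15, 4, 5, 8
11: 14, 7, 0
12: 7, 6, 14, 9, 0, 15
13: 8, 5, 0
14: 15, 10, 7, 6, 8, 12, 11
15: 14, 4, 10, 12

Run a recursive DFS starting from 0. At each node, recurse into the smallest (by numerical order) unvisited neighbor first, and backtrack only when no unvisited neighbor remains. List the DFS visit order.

0 -> 2 -> 1 -> 3 -> 6 -> 8 -> 10 -> 4 -> 15 -> 12 -> 7 -> 5 -> 13 -> 11 -> 14 -> 9

Visit 0
0 → 2
2 → 1
2 → 3
3 → 6
6 → 8
8 → 10
10 → 4
4 → 15
15 → 12
12 → 7
7 → 5
5 → 13
7 → 11
11 → 14
12 → 9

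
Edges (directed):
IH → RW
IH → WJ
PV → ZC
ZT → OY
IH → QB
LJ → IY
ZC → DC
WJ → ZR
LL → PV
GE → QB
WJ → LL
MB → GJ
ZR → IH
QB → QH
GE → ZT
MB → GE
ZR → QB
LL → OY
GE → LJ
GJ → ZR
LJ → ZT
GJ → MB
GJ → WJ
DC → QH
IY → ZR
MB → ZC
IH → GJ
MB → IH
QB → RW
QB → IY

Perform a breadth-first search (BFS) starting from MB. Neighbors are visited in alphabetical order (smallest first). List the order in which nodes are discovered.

MB, GE, GJ, IH, ZC, LJ, QB, ZT, WJ, ZR, RW, DC, IY, QH, OY, LL, PV

Visit MB; enqueue GE, GJ, IH, ZC → queue [GE, GJ, IH, ZC]
Visit GE; enqueue LJ, QB, ZT → queue [GJ, IH, ZC, LJ, QB, ZT]
Visit GJ; enqueue WJ, ZR → queue [IH, ZC, LJ, QB, ZT, WJ, ZR]
Visit IH; enqueue RW → queue [ZC, LJ, QB, ZT, WJ, ZR, RW]
Visit ZC; enqueue DC → queue [LJ, QB, ZT, WJ, ZR, RW, DC]
Visit LJ; enqueue IY → queue [QB, ZT, WJ, ZR, RW, DC, IY]
Visit QB; enqueue QH → queue [ZT, WJ, ZR, RW, DC, IY, QH]
Visit ZT; enqueue OY → queue [WJ, ZR, RW, DC, IY, QH, OY]
Visit WJ; enqueue LL → queue [ZR, RW, DC, IY, QH, OY, LL]
Visit ZR → queue [RW, DC, IY, QH, OY, LL]
Visit RW → queue [DC, IY, QH, OY, LL]
Visit DC → queue [IY, QH, OY, LL]
Visit IY → queue [QH, OY, LL]
Visit QH → queue [OY, LL]
Visit OY → queue [LL]
Visit LL; enqueue PV → queue [PV]
Visit PV → queue []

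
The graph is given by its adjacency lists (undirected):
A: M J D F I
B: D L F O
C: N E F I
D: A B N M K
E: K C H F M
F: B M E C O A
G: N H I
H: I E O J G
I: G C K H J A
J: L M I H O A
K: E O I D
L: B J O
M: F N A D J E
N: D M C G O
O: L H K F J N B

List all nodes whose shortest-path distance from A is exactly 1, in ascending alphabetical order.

D, F, I, J, M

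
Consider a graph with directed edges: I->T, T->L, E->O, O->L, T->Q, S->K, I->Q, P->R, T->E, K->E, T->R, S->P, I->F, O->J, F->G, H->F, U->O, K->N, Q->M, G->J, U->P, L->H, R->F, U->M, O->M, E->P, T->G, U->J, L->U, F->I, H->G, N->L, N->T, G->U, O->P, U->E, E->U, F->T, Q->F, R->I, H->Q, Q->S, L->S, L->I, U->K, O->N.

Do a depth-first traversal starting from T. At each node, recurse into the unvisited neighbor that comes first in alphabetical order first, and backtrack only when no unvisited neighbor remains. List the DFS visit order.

Visit T
T → E
E → O
O → J
O → L
L → H
H → F
F → G
G → U
U → K
K → N
U → M
U → P
P → R
R → I
I → Q
Q → S

T, E, O, J, L, H, F, G, U, K, N, M, P, R, I, Q, S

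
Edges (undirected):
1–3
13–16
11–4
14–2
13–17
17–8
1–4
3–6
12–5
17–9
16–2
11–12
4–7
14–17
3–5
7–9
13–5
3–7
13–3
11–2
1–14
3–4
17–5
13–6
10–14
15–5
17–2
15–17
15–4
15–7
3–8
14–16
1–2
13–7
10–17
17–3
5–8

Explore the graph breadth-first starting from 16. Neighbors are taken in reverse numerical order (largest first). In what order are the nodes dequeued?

Visit 16; enqueue 14, 13, 2 → queue [14, 13, 2]
Visit 14; enqueue 17, 10, 1 → queue [13, 2, 17, 10, 1]
Visit 13; enqueue 7, 6, 5, 3 → queue [2, 17, 10, 1, 7, 6, 5, 3]
Visit 2; enqueue 11 → queue [17, 10, 1, 7, 6, 5, 3, 11]
Visit 17; enqueue 15, 9, 8 → queue [10, 1, 7, 6, 5, 3, 11, 15, 9, 8]
Visit 10 → queue [1, 7, 6, 5, 3, 11, 15, 9, 8]
Visit 1; enqueue 4 → queue [7, 6, 5, 3, 11, 15, 9, 8, 4]
Visit 7 → queue [6, 5, 3, 11, 15, 9, 8, 4]
Visit 6 → queue [5, 3, 11, 15, 9, 8, 4]
Visit 5; enqueue 12 → queue [3, 11, 15, 9, 8, 4, 12]
Visit 3 → queue [11, 15, 9, 8, 4, 12]
Visit 11 → queue [15, 9, 8, 4, 12]
Visit 15 → queue [9, 8, 4, 12]
Visit 9 → queue [8, 4, 12]
Visit 8 → queue [4, 12]
Visit 4 → queue [12]
Visit 12 → queue []

16, 14, 13, 2, 17, 10, 1, 7, 6, 5, 3, 11, 15, 9, 8, 4, 12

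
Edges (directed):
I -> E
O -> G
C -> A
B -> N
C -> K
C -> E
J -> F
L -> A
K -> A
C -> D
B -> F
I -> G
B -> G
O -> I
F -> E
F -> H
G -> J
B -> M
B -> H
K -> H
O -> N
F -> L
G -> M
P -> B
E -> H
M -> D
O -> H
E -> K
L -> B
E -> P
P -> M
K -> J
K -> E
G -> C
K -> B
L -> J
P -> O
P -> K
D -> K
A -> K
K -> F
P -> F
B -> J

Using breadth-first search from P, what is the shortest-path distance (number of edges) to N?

Level 0: P
Level 1: B, F, K, M, O
Level 2: A, D, E, G, H, I, J, L, N
Level 3: C
N first appears at level 2.

2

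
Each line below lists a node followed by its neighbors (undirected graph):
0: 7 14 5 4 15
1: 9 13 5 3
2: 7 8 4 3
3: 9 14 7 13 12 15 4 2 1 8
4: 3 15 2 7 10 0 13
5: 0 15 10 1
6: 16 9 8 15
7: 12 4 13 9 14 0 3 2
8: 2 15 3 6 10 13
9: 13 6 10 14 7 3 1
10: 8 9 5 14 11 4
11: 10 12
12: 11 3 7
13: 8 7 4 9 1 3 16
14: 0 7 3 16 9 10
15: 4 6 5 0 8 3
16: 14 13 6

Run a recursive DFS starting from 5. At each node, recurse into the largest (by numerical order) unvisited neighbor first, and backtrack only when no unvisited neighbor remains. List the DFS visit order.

5, 15, 8, 13, 16, 14, 10, 11, 12, 7, 9, 6, 3, 4, 2, 0, 1

Visit 5
5 → 15
15 → 8
8 → 13
13 → 16
16 → 14
14 → 10
10 → 11
11 → 12
12 → 7
7 → 9
9 → 6
9 → 3
3 → 4
4 → 2
4 → 0
3 → 1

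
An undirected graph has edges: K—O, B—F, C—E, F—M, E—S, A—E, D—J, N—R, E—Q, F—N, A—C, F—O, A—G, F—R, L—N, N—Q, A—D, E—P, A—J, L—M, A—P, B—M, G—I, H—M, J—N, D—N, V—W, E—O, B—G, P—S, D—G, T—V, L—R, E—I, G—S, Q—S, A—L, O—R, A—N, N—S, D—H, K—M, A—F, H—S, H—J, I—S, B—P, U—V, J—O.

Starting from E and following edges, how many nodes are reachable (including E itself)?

19

BFS from E visits: E, A, C, I, O, P, Q, S, D, F, G, J, L, N, K, R, B, H, M
Reachable nodes: 19 of 23 total.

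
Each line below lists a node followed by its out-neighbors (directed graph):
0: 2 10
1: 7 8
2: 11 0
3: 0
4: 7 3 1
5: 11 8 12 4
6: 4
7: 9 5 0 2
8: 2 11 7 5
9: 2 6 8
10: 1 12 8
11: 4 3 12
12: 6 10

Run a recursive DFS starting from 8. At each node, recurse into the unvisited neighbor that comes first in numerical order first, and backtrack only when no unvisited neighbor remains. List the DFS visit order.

8 -> 2 -> 0 -> 10 -> 1 -> 7 -> 5 -> 4 -> 3 -> 11 -> 12 -> 6 -> 9

Visit 8
8 → 2
2 → 0
0 → 10
10 → 1
1 → 7
7 → 5
5 → 4
4 → 3
5 → 11
11 → 12
12 → 6
7 → 9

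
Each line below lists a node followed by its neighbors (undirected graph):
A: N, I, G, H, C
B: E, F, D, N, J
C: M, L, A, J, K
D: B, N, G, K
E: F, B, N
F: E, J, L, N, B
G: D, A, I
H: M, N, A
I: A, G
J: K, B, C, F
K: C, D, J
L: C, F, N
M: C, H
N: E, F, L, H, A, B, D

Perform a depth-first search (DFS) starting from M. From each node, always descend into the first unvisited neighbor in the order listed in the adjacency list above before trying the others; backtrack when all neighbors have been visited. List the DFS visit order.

M, C, L, F, E, B, D, N, H, A, I, G, K, J

Visit M
M → C
C → L
L → F
F → E
E → B
B → D
D → N
N → H
H → A
A → I
I → G
D → K
K → J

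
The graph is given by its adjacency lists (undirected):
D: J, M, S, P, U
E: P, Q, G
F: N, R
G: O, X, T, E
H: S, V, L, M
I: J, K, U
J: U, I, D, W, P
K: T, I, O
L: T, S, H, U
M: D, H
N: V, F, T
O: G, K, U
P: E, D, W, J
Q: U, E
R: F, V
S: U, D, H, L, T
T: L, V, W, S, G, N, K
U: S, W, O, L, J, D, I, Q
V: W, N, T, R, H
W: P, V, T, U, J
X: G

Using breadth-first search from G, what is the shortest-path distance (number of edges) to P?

2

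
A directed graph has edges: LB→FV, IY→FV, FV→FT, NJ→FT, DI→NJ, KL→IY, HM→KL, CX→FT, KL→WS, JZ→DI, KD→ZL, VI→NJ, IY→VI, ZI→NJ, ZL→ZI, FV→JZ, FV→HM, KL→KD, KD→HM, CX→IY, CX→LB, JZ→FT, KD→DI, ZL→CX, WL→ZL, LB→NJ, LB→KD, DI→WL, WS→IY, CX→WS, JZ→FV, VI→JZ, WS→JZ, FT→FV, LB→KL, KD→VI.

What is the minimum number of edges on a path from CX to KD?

Level 0: CX
Level 1: FT, IY, LB, WS
Level 2: FV, JZ, KD, KL, NJ, VI
Level 3: DI, HM, ZL
Level 4: WL, ZI
KD first appears at level 2.

2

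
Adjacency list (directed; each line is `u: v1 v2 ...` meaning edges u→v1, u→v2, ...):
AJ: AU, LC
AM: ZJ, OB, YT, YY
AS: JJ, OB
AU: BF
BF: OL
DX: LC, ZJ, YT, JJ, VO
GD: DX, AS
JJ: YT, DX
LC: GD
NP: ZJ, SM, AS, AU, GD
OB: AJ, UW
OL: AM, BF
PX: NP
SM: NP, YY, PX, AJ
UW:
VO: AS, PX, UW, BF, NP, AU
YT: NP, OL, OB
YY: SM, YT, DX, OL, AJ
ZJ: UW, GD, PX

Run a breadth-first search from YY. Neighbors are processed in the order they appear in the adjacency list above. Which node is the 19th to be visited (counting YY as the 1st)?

UW

Visit YY; enqueue SM, YT, DX, OL, AJ → queue [SM, YT, DX, OL, AJ]
Visit SM; enqueue NP, PX → queue [YT, DX, OL, AJ, NP, PX]
Visit YT; enqueue OB → queue [DX, OL, AJ, NP, PX, OB]
Visit DX; enqueue LC, ZJ, JJ, VO → queue [OL, AJ, NP, PX, OB, LC, ZJ, JJ, VO]
Visit OL; enqueue AM, BF → queue [AJ, NP, PX, OB, LC, ZJ, JJ, VO, AM, BF]
Visit AJ; enqueue AU → queue [NP, PX, OB, LC, ZJ, JJ, VO, AM, BF, AU]
Visit NP; enqueue AS, GD → queue [PX, OB, LC, ZJ, JJ, VO, AM, BF, AU, AS, GD]
Visit PX → queue [OB, LC, ZJ, JJ, VO, AM, BF, AU, AS, GD]
Visit OB; enqueue UW → queue [LC, ZJ, JJ, VO, AM, BF, AU, AS, GD, UW]
Visit LC → queue [ZJ, JJ, VO, AM, BF, AU, AS, GD, UW]
Visit ZJ → queue [JJ, VO, AM, BF, AU, AS, GD, UW]
Visit JJ → queue [VO, AM, BF, AU, AS, GD, UW]
Visit VO → queue [AM, BF, AU, AS, GD, UW]
Visit AM → queue [BF, AU, AS, GD, UW]
Visit BF → queue [AU, AS, GD, UW]
Visit AU → queue [AS, GD, UW]
Visit AS → queue [GD, UW]
Visit GD → queue [UW]
Visit UW → queue []

Visit order: YY, SM, YT, DX, OL, AJ, NP, PX, OB, LC, ZJ, JJ, VO, AM, BF, AU, AS, GD, UW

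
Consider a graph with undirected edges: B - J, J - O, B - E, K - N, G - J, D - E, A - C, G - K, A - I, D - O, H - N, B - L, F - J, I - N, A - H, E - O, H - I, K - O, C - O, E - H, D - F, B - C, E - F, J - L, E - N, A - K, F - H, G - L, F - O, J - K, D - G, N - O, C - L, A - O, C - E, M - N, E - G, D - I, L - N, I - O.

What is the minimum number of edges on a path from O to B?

Level 0: O
Level 1: A, C, D, E, F, I, J, K, N
Level 2: B, G, H, L, M
B first appears at level 2.

2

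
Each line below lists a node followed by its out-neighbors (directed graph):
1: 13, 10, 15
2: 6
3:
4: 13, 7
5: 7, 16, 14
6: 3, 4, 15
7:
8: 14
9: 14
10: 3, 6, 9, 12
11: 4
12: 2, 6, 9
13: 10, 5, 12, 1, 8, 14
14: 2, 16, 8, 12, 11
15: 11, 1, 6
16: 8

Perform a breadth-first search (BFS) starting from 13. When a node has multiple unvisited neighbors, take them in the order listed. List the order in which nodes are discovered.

Visit 13; enqueue 10, 5, 12, 1, 8, 14 → queue [10, 5, 12, 1, 8, 14]
Visit 10; enqueue 3, 6, 9 → queue [5, 12, 1, 8, 14, 3, 6, 9]
Visit 5; enqueue 7, 16 → queue [12, 1, 8, 14, 3, 6, 9, 7, 16]
Visit 12; enqueue 2 → queue [1, 8, 14, 3, 6, 9, 7, 16, 2]
Visit 1; enqueue 15 → queue [8, 14, 3, 6, 9, 7, 16, 2, 15]
Visit 8 → queue [14, 3, 6, 9, 7, 16, 2, 15]
Visit 14; enqueue 11 → queue [3, 6, 9, 7, 16, 2, 15, 11]
Visit 3 → queue [6, 9, 7, 16, 2, 15, 11]
Visit 6; enqueue 4 → queue [9, 7, 16, 2, 15, 11, 4]
Visit 9 → queue [7, 16, 2, 15, 11, 4]
Visit 7 → queue [16, 2, 15, 11, 4]
Visit 16 → queue [2, 15, 11, 4]
Visit 2 → queue [15, 11, 4]
Visit 15 → queue [11, 4]
Visit 11 → queue [4]
Visit 4 → queue []

13, 10, 5, 12, 1, 8, 14, 3, 6, 9, 7, 16, 2, 15, 11, 4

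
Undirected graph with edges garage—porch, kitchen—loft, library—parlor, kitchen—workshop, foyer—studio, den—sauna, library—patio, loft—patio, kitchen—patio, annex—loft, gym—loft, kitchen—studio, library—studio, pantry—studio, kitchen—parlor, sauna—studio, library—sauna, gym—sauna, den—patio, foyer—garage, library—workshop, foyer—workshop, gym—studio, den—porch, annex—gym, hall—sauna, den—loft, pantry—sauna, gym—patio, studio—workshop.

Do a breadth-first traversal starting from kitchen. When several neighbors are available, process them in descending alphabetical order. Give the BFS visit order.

kitchen, workshop, studio, patio, parlor, loft, library, foyer, sauna, pantry, gym, den, annex, garage, hall, porch

Visit kitchen; enqueue workshop, studio, patio, parlor, loft → queue [workshop, studio, patio, parlor, loft]
Visit workshop; enqueue library, foyer → queue [studio, patio, parlor, loft, library, foyer]
Visit studio; enqueue sauna, pantry, gym → queue [patio, parlor, loft, library, foyer, sauna, pantry, gym]
Visit patio; enqueue den → queue [parlor, loft, library, foyer, sauna, pantry, gym, den]
Visit parlor → queue [loft, library, foyer, sauna, pantry, gym, den]
Visit loft; enqueue annex → queue [library, foyer, sauna, pantry, gym, den, annex]
Visit library → queue [foyer, sauna, pantry, gym, den, annex]
Visit foyer; enqueue garage → queue [sauna, pantry, gym, den, annex, garage]
Visit sauna; enqueue hall → queue [pantry, gym, den, annex, garage, hall]
Visit pantry → queue [gym, den, annex, garage, hall]
Visit gym → queue [den, annex, garage, hall]
Visit den; enqueue porch → queue [annex, garage, hall, porch]
Visit annex → queue [garage, hall, porch]
Visit garage → queue [hall, porch]
Visit hall → queue [porch]
Visit porch → queue []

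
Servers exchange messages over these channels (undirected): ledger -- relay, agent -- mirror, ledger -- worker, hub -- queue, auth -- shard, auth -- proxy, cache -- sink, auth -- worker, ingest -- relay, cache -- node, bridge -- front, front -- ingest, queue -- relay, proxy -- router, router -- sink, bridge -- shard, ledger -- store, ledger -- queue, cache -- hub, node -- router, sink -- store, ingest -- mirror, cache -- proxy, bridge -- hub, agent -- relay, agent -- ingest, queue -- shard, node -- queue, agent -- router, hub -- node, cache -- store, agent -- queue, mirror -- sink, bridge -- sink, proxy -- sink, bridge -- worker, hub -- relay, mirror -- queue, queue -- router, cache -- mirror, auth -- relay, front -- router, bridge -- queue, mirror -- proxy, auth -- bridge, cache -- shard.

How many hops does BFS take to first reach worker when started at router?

Level 0: router
Level 1: agent, front, node, proxy, queue, sink
Level 2: auth, bridge, cache, hub, ingest, ledger, mirror, relay, shard, store
Level 3: worker
worker first appears at level 3.

3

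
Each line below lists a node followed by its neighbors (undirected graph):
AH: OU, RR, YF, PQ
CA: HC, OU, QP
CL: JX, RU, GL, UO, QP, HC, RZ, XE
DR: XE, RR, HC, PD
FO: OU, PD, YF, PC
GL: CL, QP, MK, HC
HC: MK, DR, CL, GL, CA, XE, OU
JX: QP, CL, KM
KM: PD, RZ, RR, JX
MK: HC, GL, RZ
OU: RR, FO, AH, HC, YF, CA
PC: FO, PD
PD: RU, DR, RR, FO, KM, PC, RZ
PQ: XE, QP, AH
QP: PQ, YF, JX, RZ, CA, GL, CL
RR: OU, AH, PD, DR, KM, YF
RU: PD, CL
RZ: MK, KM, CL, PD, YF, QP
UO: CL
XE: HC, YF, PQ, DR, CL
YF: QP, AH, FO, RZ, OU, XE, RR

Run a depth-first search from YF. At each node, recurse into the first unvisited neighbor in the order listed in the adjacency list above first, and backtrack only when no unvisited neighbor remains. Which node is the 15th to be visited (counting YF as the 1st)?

OU

Visit YF
YF → QP
QP → PQ
PQ → XE
XE → HC
HC → MK
MK → GL
GL → CL
CL → JX
JX → KM
KM → PD
PD → RU
PD → DR
DR → RR
RR → OU
OU → FO
FO → PC
OU → AH
OU → CA
PD → RZ
CL → UO

Visit order: YF, QP, PQ, XE, HC, MK, GL, CL, JX, KM, PD, RU, DR, RR, OU, FO, PC, AH, CA, RZ, UO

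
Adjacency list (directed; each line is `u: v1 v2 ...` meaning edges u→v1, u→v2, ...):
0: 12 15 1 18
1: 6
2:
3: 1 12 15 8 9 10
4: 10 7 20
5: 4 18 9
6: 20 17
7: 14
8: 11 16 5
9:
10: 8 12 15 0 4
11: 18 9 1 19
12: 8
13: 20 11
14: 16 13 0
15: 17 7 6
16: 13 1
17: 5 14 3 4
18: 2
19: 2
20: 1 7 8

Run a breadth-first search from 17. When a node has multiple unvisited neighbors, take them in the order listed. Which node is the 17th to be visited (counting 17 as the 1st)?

Visit 17; enqueue 5, 14, 3, 4 → queue [5, 14, 3, 4]
Visit 5; enqueue 18, 9 → queue [14, 3, 4, 18, 9]
Visit 14; enqueue 16, 13, 0 → queue [3, 4, 18, 9, 16, 13, 0]
Visit 3; enqueue 1, 12, 15, 8, 10 → queue [4, 18, 9, 16, 13, 0, 1, 12, 15, 8, 10]
Visit 4; enqueue 7, 20 → queue [18, 9, 16, 13, 0, 1, 12, 15, 8, 10, 7, 20]
Visit 18; enqueue 2 → queue [9, 16, 13, 0, 1, 12, 15, 8, 10, 7, 20, 2]
Visit 9 → queue [16, 13, 0, 1, 12, 15, 8, 10, 7, 20, 2]
Visit 16 → queue [13, 0, 1, 12, 15, 8, 10, 7, 20, 2]
Visit 13; enqueue 11 → queue [0, 1, 12, 15, 8, 10, 7, 20, 2, 11]
Visit 0 → queue [1, 12, 15, 8, 10, 7, 20, 2, 11]
Visit 1; enqueue 6 → queue [12, 15, 8, 10, 7, 20, 2, 11, 6]
Visit 12 → queue [15, 8, 10, 7, 20, 2, 11, 6]
Visit 15 → queue [8, 10, 7, 20, 2, 11, 6]
Visit 8 → queue [10, 7, 20, 2, 11, 6]
Visit 10 → queue [7, 20, 2, 11, 6]
Visit 7 → queue [20, 2, 11, 6]
Visit 20 → queue [2, 11, 6]
Visit 2 → queue [11, 6]
Visit 11; enqueue 19 → queue [6, 19]
Visit 6 → queue [19]
Visit 19 → queue []

Visit order: 17, 5, 14, 3, 4, 18, 9, 16, 13, 0, 1, 12, 15, 8, 10, 7, 20, 2, 11, 6, 19

20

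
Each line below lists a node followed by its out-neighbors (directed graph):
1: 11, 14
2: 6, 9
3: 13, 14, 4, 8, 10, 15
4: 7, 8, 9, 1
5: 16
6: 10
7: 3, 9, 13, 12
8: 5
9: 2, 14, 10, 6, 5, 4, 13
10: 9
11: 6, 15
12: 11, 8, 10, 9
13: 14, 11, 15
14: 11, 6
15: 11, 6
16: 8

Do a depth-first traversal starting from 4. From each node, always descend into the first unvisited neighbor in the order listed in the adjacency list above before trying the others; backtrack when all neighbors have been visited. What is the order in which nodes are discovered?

4 7 3 13 14 11 6 10 9 2 5 16 8 15 12 1

Visit 4
4 → 7
7 → 3
3 → 13
13 → 14
14 → 11
11 → 6
6 → 10
10 → 9
9 → 2
9 → 5
5 → 16
16 → 8
11 → 15
7 → 12
4 → 1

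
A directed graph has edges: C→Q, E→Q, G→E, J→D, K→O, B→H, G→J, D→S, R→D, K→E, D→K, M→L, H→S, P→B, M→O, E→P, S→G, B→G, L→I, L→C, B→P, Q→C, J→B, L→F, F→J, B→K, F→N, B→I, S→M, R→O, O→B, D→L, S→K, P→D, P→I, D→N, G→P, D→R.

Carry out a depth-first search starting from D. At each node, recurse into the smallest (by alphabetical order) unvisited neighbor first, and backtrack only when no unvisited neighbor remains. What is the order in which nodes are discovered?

Visit D
D → K
K → E
E → P
P → B
B → G
G → J
B → H
H → S
S → M
M → L
L → C
C → Q
L → F
F → N
L → I
M → O
D → R

D -> K -> E -> P -> B -> G -> J -> H -> S -> M -> L -> C -> Q -> F -> N -> I -> O -> R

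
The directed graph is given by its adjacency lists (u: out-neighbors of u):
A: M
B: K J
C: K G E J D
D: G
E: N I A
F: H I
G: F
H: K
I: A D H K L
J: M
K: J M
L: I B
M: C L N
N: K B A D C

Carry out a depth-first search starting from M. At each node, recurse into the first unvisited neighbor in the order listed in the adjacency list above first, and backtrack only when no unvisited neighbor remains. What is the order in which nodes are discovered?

M, C, K, J, G, F, H, I, A, D, L, B, E, N

Visit M
M → C
C → K
K → J
C → G
G → F
F → H
F → I
I → A
I → D
I → L
L → B
C → E
E → N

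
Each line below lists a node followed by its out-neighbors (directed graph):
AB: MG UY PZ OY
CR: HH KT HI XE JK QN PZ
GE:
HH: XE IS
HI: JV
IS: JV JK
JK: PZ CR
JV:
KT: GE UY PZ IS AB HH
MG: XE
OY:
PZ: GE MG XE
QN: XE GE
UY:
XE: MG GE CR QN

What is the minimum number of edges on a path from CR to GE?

Level 0: CR
Level 1: HH, HI, JK, KT, PZ, QN, XE
Level 2: AB, GE, IS, JV, MG, UY
Level 3: OY
GE first appears at level 2.

2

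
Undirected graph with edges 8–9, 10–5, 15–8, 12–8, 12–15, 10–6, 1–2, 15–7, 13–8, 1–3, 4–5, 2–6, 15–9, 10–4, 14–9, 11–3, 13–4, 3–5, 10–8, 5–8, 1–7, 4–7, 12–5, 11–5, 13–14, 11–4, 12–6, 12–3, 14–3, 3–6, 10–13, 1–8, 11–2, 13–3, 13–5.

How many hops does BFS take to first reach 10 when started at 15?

2

Level 0: 15
Level 1: 7, 8, 9, 12
Level 2: 1, 3, 4, 5, 6, 10, 13, 14
Level 3: 2, 11
10 first appears at level 2.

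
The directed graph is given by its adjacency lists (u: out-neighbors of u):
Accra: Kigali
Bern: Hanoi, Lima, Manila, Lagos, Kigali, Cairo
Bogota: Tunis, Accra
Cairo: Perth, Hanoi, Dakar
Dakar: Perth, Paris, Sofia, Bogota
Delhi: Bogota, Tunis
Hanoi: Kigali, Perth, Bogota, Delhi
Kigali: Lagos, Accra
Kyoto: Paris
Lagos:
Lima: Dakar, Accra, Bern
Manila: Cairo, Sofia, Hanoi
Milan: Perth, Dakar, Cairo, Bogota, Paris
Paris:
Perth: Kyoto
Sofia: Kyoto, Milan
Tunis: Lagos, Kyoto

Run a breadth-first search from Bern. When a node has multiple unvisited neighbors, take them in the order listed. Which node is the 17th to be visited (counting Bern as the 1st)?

Milan

Visit Bern; enqueue Hanoi, Lima, Manila, Lagos, Kigali, Cairo → queue [Hanoi, Lima, Manila, Lagos, Kigali, Cairo]
Visit Hanoi; enqueue Perth, Bogota, Delhi → queue [Lima, Manila, Lagos, Kigali, Cairo, Perth, Bogota, Delhi]
Visit Lima; enqueue Dakar, Accra → queue [Manila, Lagos, Kigali, Cairo, Perth, Bogota, Delhi, Dakar, Accra]
Visit Manila; enqueue Sofia → queue [Lagos, Kigali, Cairo, Perth, Bogota, Delhi, Dakar, Accra, Sofia]
Visit Lagos → queue [Kigali, Cairo, Perth, Bogota, Delhi, Dakar, Accra, Sofia]
Visit Kigali → queue [Cairo, Perth, Bogota, Delhi, Dakar, Accra, Sofia]
Visit Cairo → queue [Perth, Bogota, Delhi, Dakar, Accra, Sofia]
Visit Perth; enqueue Kyoto → queue [Bogota, Delhi, Dakar, Accra, Sofia, Kyoto]
Visit Bogota; enqueue Tunis → queue [Delhi, Dakar, Accra, Sofia, Kyoto, Tunis]
Visit Delhi → queue [Dakar, Accra, Sofia, Kyoto, Tunis]
Visit Dakar; enqueue Paris → queue [Accra, Sofia, Kyoto, Tunis, Paris]
Visit Accra → queue [Sofia, Kyoto, Tunis, Paris]
Visit Sofia; enqueue Milan → queue [Kyoto, Tunis, Paris, Milan]
Visit Kyoto → queue [Tunis, Paris, Milan]
Visit Tunis → queue [Paris, Milan]
Visit Paris → queue [Milan]
Visit Milan → queue []

Visit order: Bern, Hanoi, Lima, Manila, Lagos, Kigali, Cairo, Perth, Bogota, Delhi, Dakar, Accra, Sofia, Kyoto, Tunis, Paris, Milan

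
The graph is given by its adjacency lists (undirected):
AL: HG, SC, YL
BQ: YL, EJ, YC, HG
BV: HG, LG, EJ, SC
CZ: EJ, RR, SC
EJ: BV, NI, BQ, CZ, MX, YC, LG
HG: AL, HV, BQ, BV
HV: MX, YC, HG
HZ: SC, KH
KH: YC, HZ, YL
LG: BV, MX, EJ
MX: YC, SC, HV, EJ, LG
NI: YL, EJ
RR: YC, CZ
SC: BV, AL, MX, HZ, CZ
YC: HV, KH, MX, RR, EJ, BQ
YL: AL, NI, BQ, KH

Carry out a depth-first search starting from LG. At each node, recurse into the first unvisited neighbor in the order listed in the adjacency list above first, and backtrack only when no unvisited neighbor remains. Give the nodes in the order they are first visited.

LG, BV, HG, AL, SC, MX, YC, HV, KH, HZ, YL, NI, EJ, BQ, CZ, RR

Visit LG
LG → BV
BV → HG
HG → AL
AL → SC
SC → MX
MX → YC
YC → HV
YC → KH
KH → HZ
KH → YL
YL → NI
NI → EJ
EJ → BQ
EJ → CZ
CZ → RR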